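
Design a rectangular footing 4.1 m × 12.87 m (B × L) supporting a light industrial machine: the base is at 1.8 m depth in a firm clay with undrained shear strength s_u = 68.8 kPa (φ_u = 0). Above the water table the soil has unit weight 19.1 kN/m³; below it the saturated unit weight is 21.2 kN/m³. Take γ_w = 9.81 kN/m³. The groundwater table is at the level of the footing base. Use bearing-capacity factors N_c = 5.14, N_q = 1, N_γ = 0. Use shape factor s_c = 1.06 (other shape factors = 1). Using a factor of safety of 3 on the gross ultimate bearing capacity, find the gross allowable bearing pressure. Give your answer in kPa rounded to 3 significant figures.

Effective surcharge at the founding depth q = γ·D_f = 19.1 × 1.8 = 34.38 kPa.
q_ult = c·N_c·s_c + q·N_q
     = 68.8 × 5.14 × 1.06 + 34.38 × 1
     = 374.85 + 34.38 = 409.23 kPa.
q_all = 409.23 / 3 = 136.41 kPa.

q_all ≈ 136 kPa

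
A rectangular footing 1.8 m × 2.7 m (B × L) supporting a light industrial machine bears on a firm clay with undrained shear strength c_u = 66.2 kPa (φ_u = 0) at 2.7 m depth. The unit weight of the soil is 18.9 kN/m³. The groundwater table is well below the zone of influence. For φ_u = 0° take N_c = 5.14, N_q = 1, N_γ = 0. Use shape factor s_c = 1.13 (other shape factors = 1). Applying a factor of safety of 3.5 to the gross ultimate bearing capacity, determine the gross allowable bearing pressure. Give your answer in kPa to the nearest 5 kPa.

q_all ≈ 125 kPa

Effective surcharge at the founding depth q = γ·D_f = 18.9 × 2.7 = 51.03 kPa.
q_ult = c·N_c·s_c + q·N_q
     = 66.2 × 5.14 × 1.13 + 51.03 × 1
     = 384.5 + 51.03 = 435.53 kPa.
q_all = q_ult / FS = 435.53 / 3.5 = 124.44 kPa.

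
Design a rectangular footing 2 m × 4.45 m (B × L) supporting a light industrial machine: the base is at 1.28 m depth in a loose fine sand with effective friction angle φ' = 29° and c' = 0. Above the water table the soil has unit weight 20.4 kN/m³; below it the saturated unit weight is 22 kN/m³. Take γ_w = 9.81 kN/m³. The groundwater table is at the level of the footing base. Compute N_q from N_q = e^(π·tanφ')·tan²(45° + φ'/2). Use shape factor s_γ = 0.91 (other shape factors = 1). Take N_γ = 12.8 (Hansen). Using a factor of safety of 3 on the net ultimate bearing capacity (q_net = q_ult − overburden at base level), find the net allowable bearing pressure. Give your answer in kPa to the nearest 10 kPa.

q_all(net) ≈ 180 kPa

N_q = e^(π·tan29°)·tan²(59.5°) = 16.44.
Overburden at base level: q = 20.4 × 1.28 = 26.112 kPa.
Below the base the soil is submerged, so the ½γBN_γ term uses γ' = 22 − 9.81 = 12.19 kN/m³.
Surcharge term q·N_q = 26.112 × 16.443 = 429.37 kPa; self-weight term 0.5·γ·B·N_γ·s_γ = 0.5 × 12.19 × 2 × 12.8 × 0.91 = 141.99 kPa.
q_ult = 429.37 + 141.99 = 571.36 kPa.
q_net = 571.36 − 26.112 = 545.24 kPa.
q_all(net) = 545.24 / 3 = 181.75 kPa.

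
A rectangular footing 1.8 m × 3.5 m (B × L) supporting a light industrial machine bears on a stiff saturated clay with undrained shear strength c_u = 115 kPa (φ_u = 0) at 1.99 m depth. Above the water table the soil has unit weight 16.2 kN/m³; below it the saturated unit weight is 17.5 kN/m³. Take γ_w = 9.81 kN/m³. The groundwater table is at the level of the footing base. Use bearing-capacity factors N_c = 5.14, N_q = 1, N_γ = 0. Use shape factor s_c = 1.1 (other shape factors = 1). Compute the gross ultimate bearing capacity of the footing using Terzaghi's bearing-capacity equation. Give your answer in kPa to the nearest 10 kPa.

q_ult ≈ 680 kPa

Effective surcharge at the founding depth q = γ·D_f = 16.2 × 1.99 = 32.238 kPa.
q_ult = c·N_c·s_c + q·N_q
     = 115 × 5.14 × 1.1 + 32.238 × 1
     = 650.21 + 32.238 = 682.45 kPa.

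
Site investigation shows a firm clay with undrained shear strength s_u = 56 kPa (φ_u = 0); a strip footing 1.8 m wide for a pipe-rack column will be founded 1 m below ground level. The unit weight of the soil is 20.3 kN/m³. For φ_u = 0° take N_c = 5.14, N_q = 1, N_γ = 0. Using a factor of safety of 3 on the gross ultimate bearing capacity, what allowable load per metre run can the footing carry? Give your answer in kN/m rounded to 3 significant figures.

≈ 185 kN/m

Effective surcharge at the founding depth q = γ·D_f = 20.3 × 1 = 20.3 kPa.
q_ult = c·N_c + q·N_q
     = 56 × 5.14 + 20.3 × 1
     = 287.84 + 20.3 = 308.14 kPa.
Gross allowable pressure q_all = 308.14 / 3 = 102.71 kPa.
Allowable wall load = q_all × B = 102.71 × 1.8 = 184.88 kN per metre run.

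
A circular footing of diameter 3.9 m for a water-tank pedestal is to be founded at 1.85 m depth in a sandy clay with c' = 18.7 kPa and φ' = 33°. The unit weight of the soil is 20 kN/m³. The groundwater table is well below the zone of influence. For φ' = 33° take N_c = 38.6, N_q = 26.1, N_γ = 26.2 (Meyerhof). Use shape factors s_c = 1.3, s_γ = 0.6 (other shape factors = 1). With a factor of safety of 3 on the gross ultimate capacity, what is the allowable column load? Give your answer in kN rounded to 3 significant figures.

q = γ·D_f = 20 × 1.85 = 37 kPa.
c·N_c·s_c = 18.7 × 38.6 × 1.3 = 938.37 kPa
q·N_q = 37 × 26.1 = 965.7 kPa
0.5·γ·B·N_γ·s_γ = 0.5 × 20 × 3.9 × 26.2 × 0.6 = 613.08 kPa
q_ult = 938.37 + 965.7 + 613.08 = 2517.1 kPa.
Gross allowable pressure q_all = 2517.1 / 3 = 839.05 kPa.
Footing area = 11.9459 m², so allowable column load = 839.05 × 11.9459 = 10023 kN.

P_all ≈ 10000 kN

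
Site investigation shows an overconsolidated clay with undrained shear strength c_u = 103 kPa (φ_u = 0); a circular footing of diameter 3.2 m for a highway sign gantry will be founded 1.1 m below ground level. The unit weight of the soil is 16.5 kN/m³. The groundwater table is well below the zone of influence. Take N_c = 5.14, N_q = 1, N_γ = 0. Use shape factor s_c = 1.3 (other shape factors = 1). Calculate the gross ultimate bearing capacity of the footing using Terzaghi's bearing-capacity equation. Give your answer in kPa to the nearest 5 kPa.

q_ult ≈ 705 kPa

Effective surcharge at the founding depth q = γ·D_f = 16.5 × 1.1 = 18.15 kPa.
q_ult = c·N_c·s_c + q·N_q
     = 103 × 5.14 × 1.3 + 18.15 × 1
     = 688.25 + 18.15 = 706.4 kPa.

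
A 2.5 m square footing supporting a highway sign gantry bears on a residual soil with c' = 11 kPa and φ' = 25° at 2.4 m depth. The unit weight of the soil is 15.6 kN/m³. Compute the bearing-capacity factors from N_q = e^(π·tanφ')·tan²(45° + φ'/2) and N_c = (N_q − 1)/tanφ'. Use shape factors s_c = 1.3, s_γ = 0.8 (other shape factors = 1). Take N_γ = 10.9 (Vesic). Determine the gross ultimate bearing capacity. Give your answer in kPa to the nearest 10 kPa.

q_ult ≈ 870 kPa

tan25° = 0.4663, so N_q = e^(π×0.4663)·tan²(57.5°) = 4.327 × 2.464 = 10.66.
N_c = (10.66 − 1)/tan25° = 20.72.
Effective surcharge at the founding depth q = γ·D_f = 15.6 × 2.4 = 37.44 kPa.
q_ult = c·N_c·s_c + q·N_q + 0.5·γ·B·N_γ·s_γ
     = 11 × 20.721 × 1.3 + 37.44 × 10.662 + 0.5 × 15.6 × 2.5 × 10.9 × 0.8
     = 296.3 + 399.19 + 170.04 = 865.53 kPa.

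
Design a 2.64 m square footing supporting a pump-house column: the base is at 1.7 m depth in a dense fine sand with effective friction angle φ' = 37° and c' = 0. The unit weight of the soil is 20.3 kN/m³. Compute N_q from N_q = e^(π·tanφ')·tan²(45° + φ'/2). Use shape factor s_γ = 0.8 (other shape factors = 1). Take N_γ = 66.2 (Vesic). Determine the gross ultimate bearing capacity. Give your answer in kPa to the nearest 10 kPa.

q_ult ≈ 2900 kPa

tan37° = 0.7536, so N_q = e^(π×0.7536)·tan²(63.5°) = 10.669 × 4.023 = 42.92.
Overburden at base level: q = 20.3 × 1.7 = 34.51 kPa.
Surcharge term q·N_q = 34.51 × 42.92 = 1481.2 kPa; self-weight term 0.5·γ·B·N_γ·s_γ = 0.5 × 20.3 × 2.64 × 66.2 × 0.8 = 1419.1 kPa.
q_ult = 1481.2 + 1419.1 = 2900.3 kPa.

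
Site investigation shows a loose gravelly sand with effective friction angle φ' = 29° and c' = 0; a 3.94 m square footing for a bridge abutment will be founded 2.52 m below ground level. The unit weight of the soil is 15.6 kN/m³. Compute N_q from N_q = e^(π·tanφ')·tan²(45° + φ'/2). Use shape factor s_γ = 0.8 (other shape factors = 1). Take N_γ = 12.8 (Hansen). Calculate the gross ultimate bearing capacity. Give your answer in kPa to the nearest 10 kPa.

tan29° = 0.5543, so N_q = e^(π×0.5543)·tan²(59.5°) = 5.705 × 2.882 = 16.44.
Overburden at base level: q = 15.6 × 2.52 = 39.312 kPa.
Surcharge term q·N_q = 39.312 × 16.443 = 646.42 kPa; self-weight term 0.5·γ·B·N_γ·s_γ = 0.5 × 15.6 × 3.94 × 12.8 × 0.8 = 314.7 kPa.
q_ult = 646.42 + 314.7 = 961.12 kPa.

q_ult ≈ 960 kPa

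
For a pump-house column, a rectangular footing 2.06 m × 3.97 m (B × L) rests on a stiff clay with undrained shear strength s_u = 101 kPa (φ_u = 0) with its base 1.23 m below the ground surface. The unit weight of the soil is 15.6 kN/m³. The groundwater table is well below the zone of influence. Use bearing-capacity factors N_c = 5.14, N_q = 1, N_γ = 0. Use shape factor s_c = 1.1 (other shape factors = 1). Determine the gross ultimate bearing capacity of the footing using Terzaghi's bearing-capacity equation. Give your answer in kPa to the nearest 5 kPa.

q = γ·D_f = 15.6 × 1.23 = 19.188 kPa.
c·N_c·s_c = 101 × 5.14 × 1.1 = 571.05 kPa
q·N_q = 19.188 × 1 = 19.188 kPa
q_ult = 571.05 + 19.188 = 590.24 kPa.

q_ult ≈ 590 kPa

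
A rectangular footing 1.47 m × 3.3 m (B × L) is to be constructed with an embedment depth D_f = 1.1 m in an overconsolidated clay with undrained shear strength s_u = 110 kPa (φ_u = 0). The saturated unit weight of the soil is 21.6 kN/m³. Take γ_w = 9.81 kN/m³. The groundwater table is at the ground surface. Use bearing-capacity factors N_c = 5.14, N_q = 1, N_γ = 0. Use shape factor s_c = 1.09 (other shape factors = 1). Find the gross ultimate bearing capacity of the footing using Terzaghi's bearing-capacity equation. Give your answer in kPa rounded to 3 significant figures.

q_ult ≈ 629 kPa

Water table at ground surface, so effective unit weight γ' = 21.6 − 9.81 = 11.79 kN/m³ is used throughout; overburden q = 11.79 × 1.1 = 12.969 kPa.
Cohesion term c·N_c·s_c = 110 × 5.14 × 1.09 = 616.29 kPa; surcharge term q·N_q = 12.969 × 1 = 12.969 kPa.
q_ult = 616.29 + 12.969 = 629.26 kPa.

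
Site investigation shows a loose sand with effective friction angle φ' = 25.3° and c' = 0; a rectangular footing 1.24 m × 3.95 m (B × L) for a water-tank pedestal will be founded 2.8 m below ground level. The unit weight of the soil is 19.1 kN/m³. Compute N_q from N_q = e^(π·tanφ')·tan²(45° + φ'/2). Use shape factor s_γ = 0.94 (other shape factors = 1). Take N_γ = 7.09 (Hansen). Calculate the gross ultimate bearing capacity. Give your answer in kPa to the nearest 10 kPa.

q_ult ≈ 670 kPa

tan25.3° = 0.4727, so N_q = e^(π×0.4727)·tan²(57.65°) = 4.415 × 2.493 = 11.
Overburden at base level: q = 19.1 × 2.8 = 53.48 kPa.
Surcharge term q·N_q = 53.48 × 11.005 = 588.54 kPa; self-weight term 0.5·γ·B·N_γ·s_γ = 0.5 × 19.1 × 1.24 × 7.09 × 0.94 = 78.922 kPa.
q_ult = 588.54 + 78.922 = 667.47 kPa.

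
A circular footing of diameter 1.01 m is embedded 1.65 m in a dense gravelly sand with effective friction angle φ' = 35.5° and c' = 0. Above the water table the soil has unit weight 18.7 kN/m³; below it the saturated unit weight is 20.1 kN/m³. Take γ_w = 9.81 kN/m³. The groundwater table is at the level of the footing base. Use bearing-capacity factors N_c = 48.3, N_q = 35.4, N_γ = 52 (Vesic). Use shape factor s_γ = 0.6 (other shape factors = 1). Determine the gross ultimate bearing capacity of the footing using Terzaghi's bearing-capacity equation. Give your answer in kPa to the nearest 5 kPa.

q_ult ≈ 1255 kPa

Effective surcharge at the founding depth q = γ·D_f = 18.7 × 1.65 = 30.855 kPa.
The water table coincides with the base, so in the self-weight term γ → γ' = 10.29 kN/m³.
q_ult = q·N_q + 0.5·γ·B·N_γ·s_γ
     = 30.855 × 35.4 + 0.5 × 10.29 × 1.01 × 52 × 0.6
     = 1092.3 + 162.13 = 1254.4 kPa.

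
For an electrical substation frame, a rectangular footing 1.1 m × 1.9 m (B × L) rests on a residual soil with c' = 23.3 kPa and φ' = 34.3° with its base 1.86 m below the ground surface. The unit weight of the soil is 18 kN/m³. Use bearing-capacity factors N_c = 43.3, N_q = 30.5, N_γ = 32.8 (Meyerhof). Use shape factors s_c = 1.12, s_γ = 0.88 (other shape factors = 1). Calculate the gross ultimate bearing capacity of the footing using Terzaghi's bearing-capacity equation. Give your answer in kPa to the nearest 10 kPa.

q = γ·D_f = 18 × 1.86 = 33.48 kPa.
c·N_c·s_c = 23.3 × 43.3 × 1.12 = 1130 kPa
q·N_q = 33.48 × 30.5 = 1021.1 kPa
0.5·γ·B·N_γ·s_γ = 0.5 × 18 × 1.1 × 32.8 × 0.88 = 285.75 kPa
q_ult = 1130 + 1021.1 + 285.75 = 2436.9 kPa.

q_ult ≈ 2440 kPa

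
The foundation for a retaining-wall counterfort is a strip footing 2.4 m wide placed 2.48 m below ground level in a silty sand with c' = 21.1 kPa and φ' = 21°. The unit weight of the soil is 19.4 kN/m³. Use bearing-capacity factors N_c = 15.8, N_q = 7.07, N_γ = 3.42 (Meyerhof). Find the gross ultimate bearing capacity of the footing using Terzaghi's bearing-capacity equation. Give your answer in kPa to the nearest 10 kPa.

q_ult ≈ 750 kPa

Effective surcharge at the founding depth q = γ·D_f = 19.4 × 2.48 = 48.112 kPa.
q_ult = c·N_c + q·N_q + 0.5·γ·B·N_γ
     = 21.1 × 15.8 + 48.112 × 7.07 + 0.5 × 19.4 × 2.4 × 3.42
     = 333.38 + 340.15 + 79.618 = 753.15 kPa.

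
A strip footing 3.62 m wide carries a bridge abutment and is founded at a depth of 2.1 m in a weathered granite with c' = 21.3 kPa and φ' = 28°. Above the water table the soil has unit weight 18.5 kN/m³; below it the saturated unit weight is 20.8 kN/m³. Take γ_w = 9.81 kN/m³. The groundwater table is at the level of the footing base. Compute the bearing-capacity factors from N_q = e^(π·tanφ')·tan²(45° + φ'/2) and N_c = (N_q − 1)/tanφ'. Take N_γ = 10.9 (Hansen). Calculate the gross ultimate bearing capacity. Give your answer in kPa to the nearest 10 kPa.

q_ult ≈ 1340 kPa

tan28° = 0.5317, so N_q = e^(π×0.5317)·tan²(59°) = 5.314 × 2.77 = 14.72.
N_c = (14.72 − 1)/tan28° = 25.8.
q = γ·D_f = 18.5 × 2.1 = 38.85 kPa.
For the ½γBN_γ term take γ' = 20.8 − 9.81 = 10.99 kN/m³ (soil below base is submerged).
c·N_c = 21.3 × 25.803 = 549.61 kPa
q·N_q = 38.85 × 14.72 = 571.87 kPa
0.5·γ·B·N_γ = 0.5 × 10.99 × 3.62 × 10.9 = 216.82 kPa
q_ult = 549.61 + 571.87 + 216.82 = 1338.3 kPa.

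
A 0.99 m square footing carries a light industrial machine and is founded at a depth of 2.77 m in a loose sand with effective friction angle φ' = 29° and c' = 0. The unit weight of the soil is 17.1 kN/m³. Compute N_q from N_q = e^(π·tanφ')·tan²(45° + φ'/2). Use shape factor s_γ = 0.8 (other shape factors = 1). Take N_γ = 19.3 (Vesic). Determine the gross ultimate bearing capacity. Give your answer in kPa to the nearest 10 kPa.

q_ult ≈ 910 kPa

tan29° = 0.5543, so N_q = e^(π×0.5543)·tan²(59.5°) = 5.705 × 2.882 = 16.44.
Effective surcharge at the founding depth q = γ·D_f = 17.1 × 2.77 = 47.367 kPa.
q_ult = q·N_q + 0.5·γ·B·N_γ·s_γ
     = 47.367 × 16.443 + 0.5 × 17.1 × 0.99 × 19.3 × 0.8
     = 778.87 + 130.69 = 909.56 kPa.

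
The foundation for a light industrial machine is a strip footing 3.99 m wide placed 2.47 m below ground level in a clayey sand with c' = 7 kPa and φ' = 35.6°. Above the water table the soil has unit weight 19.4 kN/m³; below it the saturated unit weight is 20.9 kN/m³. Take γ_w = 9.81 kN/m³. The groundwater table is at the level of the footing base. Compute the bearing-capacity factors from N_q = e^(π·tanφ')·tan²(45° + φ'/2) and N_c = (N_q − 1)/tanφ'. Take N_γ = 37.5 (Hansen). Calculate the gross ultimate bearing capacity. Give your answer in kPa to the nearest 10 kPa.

q_ult ≈ 2890 kPa

tan35.6° = 0.7159, so N_q = e^(π×0.7159)·tan²(62.8°) = 9.48 × 3.786 = 35.89.
N_c = (35.89 − 1)/tan35.6° = 48.74.
Overburden at base level: q = 19.4 × 2.47 = 47.918 kPa.
Below the base the soil is submerged, so the ½γBN_γ term uses γ' = 20.9 − 9.81 = 11.09 kN/m³.
Cohesion term c·N_c = 7 × 48.736 = 341.15 kPa; surcharge term q·N_q = 47.918 × 35.891 = 1719.8 kPa; self-weight term 0.5·γ·B·N_γ = 0.5 × 11.09 × 3.99 × 37.5 = 829.67 kPa.
q_ult = 341.15 + 1719.8 + 829.67 = 2890.7 kPa.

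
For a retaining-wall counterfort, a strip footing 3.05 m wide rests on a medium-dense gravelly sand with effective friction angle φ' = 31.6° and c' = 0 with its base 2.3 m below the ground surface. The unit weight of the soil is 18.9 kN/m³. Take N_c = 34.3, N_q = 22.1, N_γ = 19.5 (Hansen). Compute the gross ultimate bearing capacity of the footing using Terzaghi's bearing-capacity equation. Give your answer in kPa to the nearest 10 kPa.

Effective surcharge at the founding depth q = γ·D_f = 18.9 × 2.3 = 43.47 kPa.
q_ult = q·N_q + 0.5·γ·B·N_γ
     = 43.47 × 22.1 + 0.5 × 18.9 × 3.05 × 19.5
     = 960.69 + 562.04 = 1522.7 kPa.

q_ult ≈ 1520 kPa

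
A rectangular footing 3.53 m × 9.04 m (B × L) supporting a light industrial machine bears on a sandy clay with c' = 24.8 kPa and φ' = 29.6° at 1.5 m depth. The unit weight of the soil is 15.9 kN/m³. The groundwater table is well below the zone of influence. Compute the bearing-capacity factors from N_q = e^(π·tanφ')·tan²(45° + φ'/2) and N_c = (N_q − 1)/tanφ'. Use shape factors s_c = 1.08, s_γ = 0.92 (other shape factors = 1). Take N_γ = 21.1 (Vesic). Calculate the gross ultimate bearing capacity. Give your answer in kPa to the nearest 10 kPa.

tan29.6° = 0.5681, so N_q = e^(π×0.5681)·tan²(59.8°) = 5.958 × 2.952 = 17.59.
N_c = (17.59 − 1)/tan29.6° = 29.2.
Overburden at base level: q = 15.9 × 1.5 = 23.85 kPa.
Cohesion term c·N_c·s_c = 24.8 × 29.199 × 1.08 = 782.08 kPa; surcharge term q·N_q = 23.85 × 17.588 = 419.46 kPa; self-weight term 0.5·γ·B·N_γ·s_γ = 0.5 × 15.9 × 3.53 × 21.1 × 0.92 = 544.77 kPa.
q_ult = 782.08 + 419.46 + 544.77 = 1746.3 kPa.

q_ult ≈ 1750 kPa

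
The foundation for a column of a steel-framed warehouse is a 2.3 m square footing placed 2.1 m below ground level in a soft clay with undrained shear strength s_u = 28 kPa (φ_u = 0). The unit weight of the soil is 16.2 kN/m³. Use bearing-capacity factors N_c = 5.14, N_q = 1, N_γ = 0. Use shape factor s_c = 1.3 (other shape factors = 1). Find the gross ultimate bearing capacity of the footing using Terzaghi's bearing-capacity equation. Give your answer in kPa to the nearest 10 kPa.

Effective surcharge at the founding depth q = γ·D_f = 16.2 × 2.1 = 34.02 kPa.
q_ult = c·N_c·s_c + q·N_q
     = 28 × 5.14 × 1.3 + 34.02 × 1
     = 187.1 + 34.02 = 221.12 kPa.

q_ult ≈ 220 kPa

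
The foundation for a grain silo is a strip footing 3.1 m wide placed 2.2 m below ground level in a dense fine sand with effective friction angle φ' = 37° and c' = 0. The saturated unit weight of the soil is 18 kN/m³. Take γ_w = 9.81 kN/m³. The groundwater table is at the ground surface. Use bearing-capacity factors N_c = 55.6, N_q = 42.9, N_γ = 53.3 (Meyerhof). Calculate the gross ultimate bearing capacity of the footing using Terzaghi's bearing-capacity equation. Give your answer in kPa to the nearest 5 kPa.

q_ult ≈ 1450 kPa

With the water table at the surface the whole profile is submerged: γ' = 18 − 9.81 = 8.19 kN/m³, so q = γ'·D_f = 18.018 kPa; the same γ' applies in the ½γBN_γ term.
q_ult = q·N_q + 0.5·γ·B·N_γ
     = 18.018 × 42.9 + 0.5 × 8.19 × 3.1 × 53.3
     = 772.97 + 676.62 = 1449.6 kPa.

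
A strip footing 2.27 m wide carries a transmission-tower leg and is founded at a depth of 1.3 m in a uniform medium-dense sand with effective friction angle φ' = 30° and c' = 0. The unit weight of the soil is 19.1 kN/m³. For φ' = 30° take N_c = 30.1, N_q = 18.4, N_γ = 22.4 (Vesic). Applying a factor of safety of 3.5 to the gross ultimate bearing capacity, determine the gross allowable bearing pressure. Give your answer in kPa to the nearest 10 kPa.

q_all ≈ 270 kPa

q = γ·D_f = 19.1 × 1.3 = 24.83 kPa.
q·N_q = 24.83 × 18.4 = 456.87 kPa
0.5·γ·B·N_γ = 0.5 × 19.1 × 2.27 × 22.4 = 485.6 kPa
q_ult = 456.87 + 485.6 = 942.47 kPa.
q_all = q_ult / FS = 942.47 / 3.5 = 269.28 kPa.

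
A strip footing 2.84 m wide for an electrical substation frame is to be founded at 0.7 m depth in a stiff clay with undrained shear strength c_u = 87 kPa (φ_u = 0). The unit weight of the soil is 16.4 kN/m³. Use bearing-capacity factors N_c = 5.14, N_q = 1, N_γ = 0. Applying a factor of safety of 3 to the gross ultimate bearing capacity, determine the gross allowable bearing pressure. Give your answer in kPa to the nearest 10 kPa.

q_all ≈ 150 kPa

q = γ·D_f = 16.4 × 0.7 = 11.48 kPa.
c·N_c = 87 × 5.14 = 447.18 kPa
q·N_q = 11.48 × 1 = 11.48 kPa
q_ult = 447.18 + 11.48 = 458.66 kPa.
q_all = q_ult / FS = 458.66 / 3 = 152.89 kPa.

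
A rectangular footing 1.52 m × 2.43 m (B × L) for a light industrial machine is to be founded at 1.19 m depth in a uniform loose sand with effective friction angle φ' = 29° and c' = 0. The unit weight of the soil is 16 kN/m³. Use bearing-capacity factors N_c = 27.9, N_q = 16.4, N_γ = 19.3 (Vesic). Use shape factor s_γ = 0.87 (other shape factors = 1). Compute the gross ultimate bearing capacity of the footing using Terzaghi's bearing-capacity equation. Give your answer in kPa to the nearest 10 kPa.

q = γ·D_f = 16 × 1.19 = 19.04 kPa.
q·N_q = 19.04 × 16.4 = 312.26 kPa
0.5·γ·B·N_γ·s_γ = 0.5 × 16 × 1.52 × 19.3 × 0.87 = 204.18 kPa
q_ult = 312.26 + 204.18 = 516.43 kPa.

q_ult ≈ 520 kPa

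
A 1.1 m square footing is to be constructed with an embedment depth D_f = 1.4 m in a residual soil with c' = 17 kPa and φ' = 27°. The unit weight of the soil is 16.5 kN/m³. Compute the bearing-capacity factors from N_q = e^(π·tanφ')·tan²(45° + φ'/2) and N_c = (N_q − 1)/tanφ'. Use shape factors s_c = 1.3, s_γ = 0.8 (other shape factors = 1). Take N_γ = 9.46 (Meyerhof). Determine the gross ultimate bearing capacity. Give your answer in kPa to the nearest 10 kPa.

tan27° = 0.5095, so N_q = e^(π×0.5095)·tan²(58.5°) = 4.957 × 2.663 = 13.2.
N_c = (13.2 − 1)/tan27° = 23.94.
Effective surcharge at the founding depth q = γ·D_f = 16.5 × 1.4 = 23.1 kPa.
q_ult = c·N_c·s_c + q·N_q + 0.5·γ·B·N_γ·s_γ
     = 17 × 23.942 × 1.3 + 23.1 × 13.199 + 0.5 × 16.5 × 1.1 × 9.46 × 0.8
     = 529.12 + 304.9 + 68.68 = 902.7 kPa.

q_ult ≈ 900 kPa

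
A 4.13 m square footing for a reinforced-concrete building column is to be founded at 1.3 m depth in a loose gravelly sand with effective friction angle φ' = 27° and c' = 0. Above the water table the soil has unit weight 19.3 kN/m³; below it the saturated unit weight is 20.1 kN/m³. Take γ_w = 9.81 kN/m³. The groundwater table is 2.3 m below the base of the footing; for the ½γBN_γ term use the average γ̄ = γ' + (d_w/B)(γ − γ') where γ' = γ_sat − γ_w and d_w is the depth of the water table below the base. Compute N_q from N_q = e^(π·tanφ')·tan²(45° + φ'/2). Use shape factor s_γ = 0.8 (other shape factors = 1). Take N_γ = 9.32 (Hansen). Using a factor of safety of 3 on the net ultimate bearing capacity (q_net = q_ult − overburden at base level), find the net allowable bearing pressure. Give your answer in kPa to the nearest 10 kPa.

N_q = e^(π·tan27°)·tan²(58.5°) = 13.2.
q = γ·D_f = 19.3 × 1.3 = 25.09 kPa.
γ' = 10.29 kN/m³; averaging over the depth B below the base, γ̄ = γ' + (d_w/B)(γ − γ') = 15.308 kN/m³.
q·N_q = 25.09 × 13.199 = 331.17 kPa
0.5·γ·B·N_γ·s_γ = 0.5 × 15.308 × 4.13 × 9.32 × 0.8 = 235.69 kPa
q_ult = 331.17 + 235.69 = 566.85 kPa.
q_net = 566.85 − 25.09 = 541.76 kPa.
q_all(net) = 541.76 / 3 = 180.59 kPa.

q_all(net) ≈ 180 kPa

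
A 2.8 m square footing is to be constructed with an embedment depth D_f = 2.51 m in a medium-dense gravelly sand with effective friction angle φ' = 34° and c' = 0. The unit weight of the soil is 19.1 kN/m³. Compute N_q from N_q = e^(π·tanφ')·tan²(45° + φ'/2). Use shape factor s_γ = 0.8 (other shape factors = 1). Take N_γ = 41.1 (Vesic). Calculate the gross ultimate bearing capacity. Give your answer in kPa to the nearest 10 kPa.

q_ult ≈ 2290 kPa

tan34° = 0.6745, so N_q = e^(π×0.6745)·tan²(62°) = 8.323 × 3.537 = 29.44.
q = γ·D_f = 19.1 × 2.51 = 47.941 kPa.
q·N_q = 47.941 × 29.44 = 1411.4 kPa
0.5·γ·B·N_γ·s_γ = 0.5 × 19.1 × 2.8 × 41.1 × 0.8 = 879.21 kPa
q_ult = 1411.4 + 879.21 = 2290.6 kPa.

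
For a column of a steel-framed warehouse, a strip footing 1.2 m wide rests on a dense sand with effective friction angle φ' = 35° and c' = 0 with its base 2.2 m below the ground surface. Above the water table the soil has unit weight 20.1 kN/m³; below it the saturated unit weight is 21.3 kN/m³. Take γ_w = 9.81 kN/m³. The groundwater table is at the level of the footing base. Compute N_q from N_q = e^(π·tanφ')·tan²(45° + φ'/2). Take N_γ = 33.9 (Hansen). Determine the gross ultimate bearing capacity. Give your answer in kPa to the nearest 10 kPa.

q_ult ≈ 1710 kPa

tan35° = 0.7002, so N_q = e^(π×0.7002)·tan²(62.5°) = 9.023 × 3.69 = 33.3.
q = γ·D_f = 20.1 × 2.2 = 44.22 kPa.
For the ½γBN_γ term take γ' = 21.3 − 9.81 = 11.49 kN/m³ (soil below base is submerged).
q·N_q = 44.22 × 33.296 = 1472.4 kPa
0.5·γ·B·N_γ = 0.5 × 11.49 × 1.2 × 33.9 = 233.71 kPa
q_ult = 1472.4 + 233.71 = 1706.1 kPa.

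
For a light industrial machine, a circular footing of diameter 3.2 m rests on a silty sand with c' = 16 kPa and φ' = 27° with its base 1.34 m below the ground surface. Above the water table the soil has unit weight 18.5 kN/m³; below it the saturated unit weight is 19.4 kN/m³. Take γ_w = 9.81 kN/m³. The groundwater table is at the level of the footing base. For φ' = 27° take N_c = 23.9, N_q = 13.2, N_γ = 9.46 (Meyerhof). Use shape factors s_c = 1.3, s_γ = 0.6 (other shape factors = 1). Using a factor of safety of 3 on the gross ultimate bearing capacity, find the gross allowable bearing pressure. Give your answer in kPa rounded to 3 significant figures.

q_all ≈ 304 kPa

Effective surcharge at the founding depth q = γ·D_f = 18.5 × 1.34 = 24.79 kPa.
The water table coincides with the base, so in the self-weight term γ → γ' = 9.59 kN/m³.
q_ult = c·N_c·s_c + q·N_q + 0.5·γ·B·N_γ·s_γ
     = 16 × 23.9 × 1.3 + 24.79 × 13.2 + 0.5 × 9.59 × 3.2 × 9.46 × 0.6
     = 497.12 + 327.23 + 87.093 = 911.44 kPa.
q_all = 911.44 / 3 = 303.81 kPa.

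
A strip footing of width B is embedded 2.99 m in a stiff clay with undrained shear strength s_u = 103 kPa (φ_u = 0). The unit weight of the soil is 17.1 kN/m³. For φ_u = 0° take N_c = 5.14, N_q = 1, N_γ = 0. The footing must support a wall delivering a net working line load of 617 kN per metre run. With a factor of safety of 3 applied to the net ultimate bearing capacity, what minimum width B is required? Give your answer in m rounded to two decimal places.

B = 3.50 m

q = γ·D_f = 17.1 × 2.99 = 51.129 kPa.
c·N_c = 103 × 5.14 = 529.42 kPa
q·N_q = 51.129 × 1 = 51.129 kPa
q_ult = 529.42 + 51.129 = 580.55 kPa.
For φ = 0 the ½γBN_γ term vanishes, so q_ult is independent of B. q_net = 580.55 − 51.129 = 529.42 kPa; q_all(net) = 529.42/3 = 176.47 kPa.
Required width B = w / q_all(net) = 617 / 176.47 = 3.496 m.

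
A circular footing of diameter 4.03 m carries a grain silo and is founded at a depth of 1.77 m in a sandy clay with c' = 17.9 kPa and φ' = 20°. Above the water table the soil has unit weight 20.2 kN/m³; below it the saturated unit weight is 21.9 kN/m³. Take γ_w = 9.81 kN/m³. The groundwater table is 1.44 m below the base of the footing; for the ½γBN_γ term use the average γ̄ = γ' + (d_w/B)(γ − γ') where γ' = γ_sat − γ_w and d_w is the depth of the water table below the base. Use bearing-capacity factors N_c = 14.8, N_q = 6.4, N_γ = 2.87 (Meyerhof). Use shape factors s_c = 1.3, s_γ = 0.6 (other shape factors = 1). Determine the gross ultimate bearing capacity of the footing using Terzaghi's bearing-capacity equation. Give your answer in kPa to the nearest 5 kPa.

q_ult ≈ 625 kPa

Overburden at base level: q = 20.2 × 1.77 = 35.754 kPa.
The water table is 1.44 m below the base (< B = 4.03 m), so the ½γBN_γ term uses γ̄ = γ' + (d_w/B)(γ − γ') = 12.09 + (1.44/4.03)(20.2 − 12.09) = 14.988 kN/m³.
Cohesion term c·N_c·s_c = 17.9 × 14.8 × 1.3 = 344.4 kPa; surcharge term q·N_q = 35.754 × 6.4 = 228.83 kPa; self-weight term 0.5·γ·B·N_γ·s_γ = 0.5 × 14.988 × 4.03 × 2.87 × 0.6 = 52.005 kPa.
q_ult = 344.4 + 228.83 + 52.005 = 625.23 kPa.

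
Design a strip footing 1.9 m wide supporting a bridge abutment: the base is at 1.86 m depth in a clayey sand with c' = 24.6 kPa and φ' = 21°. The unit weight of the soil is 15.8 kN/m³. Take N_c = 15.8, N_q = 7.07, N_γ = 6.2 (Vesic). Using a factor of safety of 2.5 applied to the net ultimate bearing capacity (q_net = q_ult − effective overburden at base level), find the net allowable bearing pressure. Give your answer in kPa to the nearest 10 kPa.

Effective surcharge at the founding depth q = γ·D_f = 15.8 × 1.86 = 29.388 kPa.
q_ult = c·N_c + q·N_q + 0.5·γ·B·N_γ
     = 24.6 × 15.8 + 29.388 × 7.07 + 0.5 × 15.8 × 1.9 × 6.2
     = 388.68 + 207.77 + 93.062 = 689.52 kPa.
Net ultimate: q_net = 689.52 − 29.388 = 660.13 kPa.
q_all(net) = 660.13 / 2.5 = 264.05 kPa.

q_all(net) ≈ 260 kPa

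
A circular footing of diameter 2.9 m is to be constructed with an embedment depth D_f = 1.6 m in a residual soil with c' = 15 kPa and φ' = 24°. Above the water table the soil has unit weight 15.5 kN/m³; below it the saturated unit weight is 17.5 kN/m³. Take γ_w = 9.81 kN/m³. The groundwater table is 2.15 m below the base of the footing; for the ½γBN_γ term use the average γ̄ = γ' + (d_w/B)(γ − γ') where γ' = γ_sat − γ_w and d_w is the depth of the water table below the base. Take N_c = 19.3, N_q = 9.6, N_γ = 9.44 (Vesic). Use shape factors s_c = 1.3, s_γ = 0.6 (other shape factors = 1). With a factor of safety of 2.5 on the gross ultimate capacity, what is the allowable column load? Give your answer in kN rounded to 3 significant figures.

P_all ≈ 1920 kN

Effective surcharge at the founding depth q = γ·D_f = 15.5 × 1.6 = 24.8 kPa.
With d_w = 2.15 m < B, γ̄ = 7.69 + (2.15/2.9) × (15.5 − 7.69) = 13.48 kN/m³.
q_ult = c·N_c·s_c + q·N_q + 0.5·γ·B·N_γ·s_γ
     = 15 × 19.3 × 1.3 + 24.8 × 9.6 + 0.5 × 13.48 × 2.9 × 9.44 × 0.6
     = 376.35 + 238.08 + 110.71 = 725.14 kPa.
Gross allowable pressure q_all = 725.14 / 2.5 = 290.06 kPa.
Footing area = 6.6052 m², so allowable column load = 290.06 × 6.6052 = 1915.9 kN.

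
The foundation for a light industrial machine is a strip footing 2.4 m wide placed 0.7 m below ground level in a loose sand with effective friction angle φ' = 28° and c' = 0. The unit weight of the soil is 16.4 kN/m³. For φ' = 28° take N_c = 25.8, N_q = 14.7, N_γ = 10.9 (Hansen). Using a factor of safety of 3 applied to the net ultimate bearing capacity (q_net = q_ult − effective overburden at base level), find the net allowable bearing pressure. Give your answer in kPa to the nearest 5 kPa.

q_all(net) ≈ 125 kPa

Effective surcharge at the founding depth q = γ·D_f = 16.4 × 0.7 = 11.48 kPa.
q_ult = q·N_q + 0.5·γ·B·N_γ
     = 11.48 × 14.7 + 0.5 × 16.4 × 2.4 × 10.9
     = 168.76 + 214.51 = 383.27 kPa.
Net ultimate: q_net = 383.27 − 11.48 = 371.79 kPa.
q_all(net) = 371.79 / 3 = 123.93 kPa.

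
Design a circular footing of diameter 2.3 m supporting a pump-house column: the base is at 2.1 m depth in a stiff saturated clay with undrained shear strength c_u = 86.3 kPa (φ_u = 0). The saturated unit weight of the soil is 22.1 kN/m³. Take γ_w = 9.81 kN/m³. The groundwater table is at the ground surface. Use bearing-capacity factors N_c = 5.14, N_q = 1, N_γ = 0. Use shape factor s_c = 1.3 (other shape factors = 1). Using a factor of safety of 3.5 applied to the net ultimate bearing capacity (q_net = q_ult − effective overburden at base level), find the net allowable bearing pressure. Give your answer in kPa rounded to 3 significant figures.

With the water table at the surface the whole profile is submerged: γ' = 22.1 − 9.81 = 12.29 kN/m³, so q = γ'·D_f = 25.809 kPa.
q_ult = c·N_c·s_c + q·N_q
     = 86.3 × 5.14 × 1.3 + 25.809 × 1
     = 576.66 + 25.809 = 602.47 kPa.
Net ultimate: q_net = 602.47 − 25.809 = 576.66 kPa.
q_all(net) = 576.66 / 3.5 = 164.76 kPa.

q_all(net) ≈ 165 kPa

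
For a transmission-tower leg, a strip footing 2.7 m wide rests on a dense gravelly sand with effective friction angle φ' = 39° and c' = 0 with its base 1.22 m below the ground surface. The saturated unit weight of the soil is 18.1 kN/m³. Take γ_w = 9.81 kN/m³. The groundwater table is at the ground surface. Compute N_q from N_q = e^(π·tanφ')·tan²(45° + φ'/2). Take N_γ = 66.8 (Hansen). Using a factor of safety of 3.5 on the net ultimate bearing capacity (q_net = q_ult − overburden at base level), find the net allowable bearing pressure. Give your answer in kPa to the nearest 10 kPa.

q_all(net) ≈ 370 kPa

N_q = e^(π·tan39°)·tan²(64.5°) = 55.96.
γ' = 18.1 − 9.81 = 8.29 kN/m³ (submerged throughout). q = 8.29 × 1.22 = 10.114 kPa; the same γ' applies in the ½γBN_γ term.
q·N_q = 10.114 × 55.957 = 565.94 kPa
0.5·γ·B·N_γ = 0.5 × 8.29 × 2.7 × 66.8 = 747.59 kPa
q_ult = 565.94 + 747.59 = 1313.5 kPa.
q_net = 1313.5 − 10.114 = 1303.4 kPa.
q_all(net) = 1303.4 / 3.5 = 372.41 kPa.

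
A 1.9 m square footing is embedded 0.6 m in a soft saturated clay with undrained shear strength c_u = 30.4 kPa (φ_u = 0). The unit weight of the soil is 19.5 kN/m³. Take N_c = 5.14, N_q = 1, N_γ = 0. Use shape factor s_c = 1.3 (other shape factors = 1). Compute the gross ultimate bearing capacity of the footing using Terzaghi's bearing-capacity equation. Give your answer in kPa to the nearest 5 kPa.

q = γ·D_f = 19.5 × 0.6 = 11.7 kPa.
c·N_c·s_c = 30.4 × 5.14 × 1.3 = 203.13 kPa
q·N_q = 11.7 × 1 = 11.7 kPa
q_ult = 203.13 + 11.7 = 214.83 kPa.

q_ult ≈ 215 kPa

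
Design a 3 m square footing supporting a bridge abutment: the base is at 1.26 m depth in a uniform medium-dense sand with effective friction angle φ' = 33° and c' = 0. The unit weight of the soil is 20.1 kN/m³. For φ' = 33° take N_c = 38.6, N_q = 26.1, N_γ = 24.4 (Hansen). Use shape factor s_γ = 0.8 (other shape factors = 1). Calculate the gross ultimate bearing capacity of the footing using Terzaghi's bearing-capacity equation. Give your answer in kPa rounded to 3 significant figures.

Overburden at base level: q = 20.1 × 1.26 = 25.326 kPa.
Surcharge term q·N_q = 25.326 × 26.1 = 661.01 kPa; self-weight term 0.5·γ·B·N_γ·s_γ = 0.5 × 20.1 × 3 × 24.4 × 0.8 = 588.53 kPa.
q_ult = 661.01 + 588.53 = 1249.5 kPa.

q_ult ≈ 1250 kPa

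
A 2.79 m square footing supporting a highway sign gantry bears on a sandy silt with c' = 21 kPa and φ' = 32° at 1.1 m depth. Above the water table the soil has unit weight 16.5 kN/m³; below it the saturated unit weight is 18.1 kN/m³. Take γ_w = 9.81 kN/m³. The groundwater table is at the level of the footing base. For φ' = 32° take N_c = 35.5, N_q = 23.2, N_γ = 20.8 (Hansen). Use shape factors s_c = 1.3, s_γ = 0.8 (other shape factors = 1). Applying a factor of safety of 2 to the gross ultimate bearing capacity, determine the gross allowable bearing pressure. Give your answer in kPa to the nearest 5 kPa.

q_all ≈ 790 kPa

Effective surcharge at the founding depth q = γ·D_f = 16.5 × 1.1 = 18.15 kPa.
The water table coincides with the base, so in the self-weight term γ → γ' = 8.29 kN/m³.
q_ult = c·N_c·s_c + q·N_q + 0.5·γ·B·N_γ·s_γ
     = 21 × 35.5 × 1.3 + 18.15 × 23.2 + 0.5 × 8.29 × 2.79 × 20.8 × 0.8
     = 969.15 + 421.08 + 192.43 = 1582.7 kPa.
q_all = q_ult / FS = 1582.7 / 2 = 791.33 kPa.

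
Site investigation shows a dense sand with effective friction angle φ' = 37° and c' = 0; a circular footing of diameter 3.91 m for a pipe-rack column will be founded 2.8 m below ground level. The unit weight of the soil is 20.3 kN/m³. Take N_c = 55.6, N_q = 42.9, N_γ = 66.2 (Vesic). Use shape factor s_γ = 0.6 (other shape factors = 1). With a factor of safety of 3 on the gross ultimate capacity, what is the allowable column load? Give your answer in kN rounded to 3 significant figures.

q = γ·D_f = 20.3 × 2.8 = 56.84 kPa.
q·N_q = 56.84 × 42.9 = 2438.4 kPa
0.5·γ·B·N_γ·s_γ = 0.5 × 20.3 × 3.91 × 66.2 × 0.6 = 1576.3 kPa
q_ult = 2438.4 + 1576.3 = 4014.8 kPa.
Gross allowable pressure q_all = 4014.8 / 3 = 1338.3 kPa.
Footing area = 12.0072 m², so allowable column load = 1338.3 × 12.0072 = 16069 kN.

P_all ≈ 16100 kN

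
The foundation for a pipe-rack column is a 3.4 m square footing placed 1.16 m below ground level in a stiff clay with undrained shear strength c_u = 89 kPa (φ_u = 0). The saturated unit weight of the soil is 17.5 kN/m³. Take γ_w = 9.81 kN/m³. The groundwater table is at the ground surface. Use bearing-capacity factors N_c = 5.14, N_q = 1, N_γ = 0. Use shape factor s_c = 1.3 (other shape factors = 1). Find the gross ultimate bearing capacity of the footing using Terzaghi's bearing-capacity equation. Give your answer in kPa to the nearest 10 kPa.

q_ult ≈ 600 kPa

γ' = 17.5 − 9.81 = 7.69 kN/m³ (submerged throughout). q = 7.69 × 1.16 = 8.9204 kPa.
c·N_c·s_c = 89 × 5.14 × 1.3 = 594.7 kPa
q·N_q = 8.9204 × 1 = 8.9204 kPa
q_ult = 594.7 + 8.9204 = 603.62 kPa.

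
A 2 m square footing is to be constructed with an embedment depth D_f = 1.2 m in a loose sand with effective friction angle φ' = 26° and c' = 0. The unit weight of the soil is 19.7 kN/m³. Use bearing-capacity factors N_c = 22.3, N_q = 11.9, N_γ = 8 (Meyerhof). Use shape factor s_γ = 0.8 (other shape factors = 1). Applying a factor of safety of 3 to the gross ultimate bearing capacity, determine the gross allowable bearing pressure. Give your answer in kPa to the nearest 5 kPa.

q_all ≈ 135 kPa

q = γ·D_f = 19.7 × 1.2 = 23.64 kPa.
q·N_q = 23.64 × 11.9 = 281.32 kPa
0.5·γ·B·N_γ·s_γ = 0.5 × 19.7 × 2 × 8 × 0.8 = 126.08 kPa
q_ult = 281.32 + 126.08 = 407.4 kPa.
q_all = q_ult / FS = 407.4 / 3 = 135.8 kPa.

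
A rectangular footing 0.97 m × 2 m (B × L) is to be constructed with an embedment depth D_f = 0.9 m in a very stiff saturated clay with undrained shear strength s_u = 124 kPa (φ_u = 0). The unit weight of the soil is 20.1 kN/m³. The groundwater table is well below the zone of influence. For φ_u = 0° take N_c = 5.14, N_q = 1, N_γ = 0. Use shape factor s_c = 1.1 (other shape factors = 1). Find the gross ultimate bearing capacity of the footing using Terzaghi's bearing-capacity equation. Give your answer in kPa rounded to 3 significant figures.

q_ult ≈ 719 kPa

Effective surcharge at the founding depth q = γ·D_f = 20.1 × 0.9 = 18.09 kPa.
q_ult = c·N_c·s_c + q·N_q
     = 124 × 5.14 × 1.1 + 18.09 × 1
     = 701.1 + 18.09 = 719.19 kPa.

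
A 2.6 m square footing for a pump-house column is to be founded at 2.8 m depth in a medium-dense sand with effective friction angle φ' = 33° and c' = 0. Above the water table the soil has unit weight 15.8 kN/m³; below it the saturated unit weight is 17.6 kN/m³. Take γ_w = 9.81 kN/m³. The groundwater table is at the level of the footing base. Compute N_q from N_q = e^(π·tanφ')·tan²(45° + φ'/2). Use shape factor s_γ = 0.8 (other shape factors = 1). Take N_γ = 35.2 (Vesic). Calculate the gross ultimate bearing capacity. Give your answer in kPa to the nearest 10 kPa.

q_ult ≈ 1440 kPa

tan33° = 0.6494, so N_q = e^(π×0.6494)·tan²(61.5°) = 7.692 × 3.392 = 26.09.
Effective surcharge at the founding depth q = γ·D_f = 15.8 × 2.8 = 44.24 kPa.
The water table coincides with the base, so in the self-weight term γ → γ' = 7.79 kN/m³.
q_ult = q·N_q + 0.5·γ·B·N_γ·s_γ
     = 44.24 × 26.092 + 0.5 × 7.79 × 2.6 × 35.2 × 0.8
     = 1154.3 + 285.18 = 1439.5 kPa.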